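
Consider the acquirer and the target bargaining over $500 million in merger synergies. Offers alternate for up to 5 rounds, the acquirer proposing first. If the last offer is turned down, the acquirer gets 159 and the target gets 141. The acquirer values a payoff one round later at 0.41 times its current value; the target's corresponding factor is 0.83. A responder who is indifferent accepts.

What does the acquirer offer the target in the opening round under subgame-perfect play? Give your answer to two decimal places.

Round 5 (the acquirer proposes): the target gets 141 if talks fail, so the acquirer offers 141 and keeps 359.
Round 4 (the target proposes): the acquirer can get 359 next round, worth 0.41 × 359 = 147.19 now. The target offers 147.19 and keeps 500 − 147.19 = 352.81.
Round 3 (the acquirer proposes): the target can get 352.81 next round, worth 0.83 × 352.81 = 292.8323 now, so the acquirer offers 292.8323, keeping 207.1677.
Round 2 (the target proposes): the acquirer can get 207.1677 next round, worth 0.41 × 207.1677 = 84.938757 now, so the target offers 84.938757, keeping 415.061243.
Round 1 (the acquirer proposes): the target can get 415.061243 next round, worth 0.83 × 415.061243 = 344.50083169 now; the acquirer offers that and keeps 155.49916831.

344.50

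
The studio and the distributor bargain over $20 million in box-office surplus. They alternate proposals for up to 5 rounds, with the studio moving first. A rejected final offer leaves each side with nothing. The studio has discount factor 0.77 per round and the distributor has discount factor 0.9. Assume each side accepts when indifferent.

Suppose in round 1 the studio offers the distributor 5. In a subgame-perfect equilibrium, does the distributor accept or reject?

Reject

Round 5 (the studio proposes): the distributor will accept anything ≥ 0, so the studio offers 0 and keeps 20.
Round 4 (the distributor proposes): the studio can get 20 next round, worth 0.77 × 20 = 15.4 now; the distributor offers that and keeps 4.6.
Round 3 (the studio proposes): the distributor can get 4.6 next round, worth 0.9 × 4.6 = 4.14 now. The studio offers 4.14 and keeps 20 − 4.14 = 15.86.
Round 2 (the distributor proposes): the studio can get 15.86 next round, worth 0.77 × 15.86 = 12.2122 now; the distributor offers that and keeps 7.7878.
So by rejecting in round 1, the distributor gets 7.7878 next round, worth 0.9 × 7.7878 = 7.00902 now.
Offer 5 < 7.00902, so the distributor rejects.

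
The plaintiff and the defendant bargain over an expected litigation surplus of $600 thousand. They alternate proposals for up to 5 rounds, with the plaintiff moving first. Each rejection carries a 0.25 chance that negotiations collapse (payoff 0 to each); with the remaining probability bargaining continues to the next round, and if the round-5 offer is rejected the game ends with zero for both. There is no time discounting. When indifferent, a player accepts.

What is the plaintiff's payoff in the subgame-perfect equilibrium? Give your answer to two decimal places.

Round 5 (the plaintiff proposes): the defendant will accept anything ≥ 0, so the plaintiff offers 0 and keeps 600.
Round 4 (the defendant proposes): rejecting gives the plaintiff an expected 0.75 × 600 = 450. The defendant offers 450 and keeps 600 − 450 = 150.
Round 3 (the plaintiff proposes): rejecting gives the defendant an expected 0.75 × 150 = 112.5. The plaintiff offers 112.5 and keeps 600 − 112.5 = 487.5.
Round 2 (the defendant proposes): rejecting gives the plaintiff an expected 0.75 × 487.5 = 365.625. The defendant offers 365.625 and keeps 600 − 365.625 = 234.375.
Round 1 (the plaintiff proposes): rejecting gives the defendant an expected 0.75 × 234.375 = 175.78125; the plaintiff offers that and keeps 424.21875.

424.22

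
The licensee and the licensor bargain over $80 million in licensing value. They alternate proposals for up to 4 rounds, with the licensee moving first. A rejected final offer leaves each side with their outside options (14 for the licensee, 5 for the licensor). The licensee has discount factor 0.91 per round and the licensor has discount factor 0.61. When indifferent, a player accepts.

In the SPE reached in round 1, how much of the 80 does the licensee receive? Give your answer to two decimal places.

Round 4 (the licensor proposes): the licensee gets 14 if talks fail, so the licensor offers 14 and keeps 66.
Round 3 (the licensee proposes): the licensor can get 66 next round, worth 0.61 × 66 = 40.26 now. The licensee offers 40.26 and keeps 80 − 40.26 = 39.74.
Round 2 (the licensor proposes): the licensee can get 39.74 next round, worth 0.91 × 39.74 = 36.1634 now, so the licensor offers 36.1634, keeping 43.8366.
Round 1 (the licensee proposes): the licensor can get 43.8366 next round, worth 0.61 × 43.8366 = 26.740326 now. The licensee offers 26.740326 and keeps 80 − 26.740326 = 53.259674.

53.26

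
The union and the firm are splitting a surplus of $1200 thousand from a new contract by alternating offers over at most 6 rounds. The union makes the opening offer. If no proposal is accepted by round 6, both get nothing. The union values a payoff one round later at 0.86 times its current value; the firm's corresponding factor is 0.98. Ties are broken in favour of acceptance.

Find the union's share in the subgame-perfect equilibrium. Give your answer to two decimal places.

61.27

Solve by backward induction from round 6.
Round 6 (the firm proposes): rejection yields 0 for the union; the firm offers 0 and keeps 1200.
Round 5 (the union proposes): the firm can get 1200 next round, worth 0.98 × 1200 = 1176 now, so the union offers 1176, keeping 24.
Round 4 (the firm proposes): the union can get 24 next round, worth 0.86 × 24 = 20.64 now, so the firm offers 20.64, keeping 1179.36.
Round 3 (the union proposes): the firm can get 1179.36 next round, worth 0.98 × 1179.36 = 1155.7728 now; the union offers that and keeps 44.2272.
Round 2 (the firm proposes): the union can get 44.2272 next round, worth 0.86 × 44.2272 = 38.035392 now, so the firm offers 38.035392, keeping 1161.964608.
Round 1 (the union proposes): the firm can get 1161.964608 next round, worth 0.98 × 1161.964608 = 1138.72531584 now, so the union offers 1138.72531584, keeping 61.27468416.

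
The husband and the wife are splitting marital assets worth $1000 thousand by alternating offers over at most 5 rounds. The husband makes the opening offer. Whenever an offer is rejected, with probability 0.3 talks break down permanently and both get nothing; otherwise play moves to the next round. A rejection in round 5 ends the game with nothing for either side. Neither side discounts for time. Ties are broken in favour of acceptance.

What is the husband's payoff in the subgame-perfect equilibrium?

687.1

Round 5 (the husband proposes): rejection yields 0 for the wife; the husband offers 0 and keeps 1000.
Round 4 (the wife proposes): rejecting gives the husband an expected 0.7 × 1000 = 700. The wife offers 700 and keeps 1000 − 700 = 300.
Round 3 (the husband proposes): rejecting gives the wife an expected 0.7 × 300 = 210. The husband offers 210 and keeps 1000 − 210 = 790.
Round 2 (the wife proposes): rejecting gives the husband an expected 0.7 × 790 = 553, so the wife offers 553, keeping 447.
Round 1 (the husband proposes): rejecting gives the wife an expected 0.7 × 447 = 312.9; the husband offers that and keeps 687.1.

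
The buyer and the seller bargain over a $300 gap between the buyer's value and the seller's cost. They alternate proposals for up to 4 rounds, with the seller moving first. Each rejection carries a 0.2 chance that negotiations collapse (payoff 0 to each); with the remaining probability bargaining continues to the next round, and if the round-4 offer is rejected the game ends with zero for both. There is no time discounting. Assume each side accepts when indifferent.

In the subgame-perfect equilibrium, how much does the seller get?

98.4

By backward induction:
Round 4 (the buyer proposes): the seller will accept anything ≥ 0, so the buyer offers 0 and keeps 300.
Round 3 (the seller proposes): rejecting gives the buyer an expected 0.8 × 300 = 240. The seller offers 240 and keeps 300 − 240 = 60.
Round 2 (the buyer proposes): rejecting gives the seller an expected 0.8 × 60 = 48. The buyer offers 48 and keeps 300 − 48 = 252.
Round 1 (the seller proposes): rejecting gives the buyer an expected 0.8 × 252 = 201.6. The seller offers 201.6 and keeps 300 − 201.6 = 98.4.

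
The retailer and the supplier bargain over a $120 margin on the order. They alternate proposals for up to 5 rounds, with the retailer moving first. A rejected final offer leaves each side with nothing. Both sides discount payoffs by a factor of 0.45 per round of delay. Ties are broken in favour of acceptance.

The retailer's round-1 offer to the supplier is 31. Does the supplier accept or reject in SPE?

Round 5 (the retailer proposes): the supplier will accept anything ≥ 0, so the retailer offers 0 and keeps 120.
Round 4 (the supplier proposes): the retailer can get 120 next round, worth 0.45 × 120 = 54 now; the supplier offers that and keeps 66.
Round 3 (the retailer proposes): the supplier can get 66 next round, worth 0.45 × 66 = 29.7 now. The retailer offers 29.7 and keeps 120 − 29.7 = 90.3.
Round 2 (the supplier proposes): the retailer can get 90.3 next round, worth 0.45 × 90.3 = 40.635 now. The supplier offers 40.635 and keeps 120 − 40.635 = 79.365.
So by rejecting in round 1, the supplier gets 79.365 next round, worth 0.45 × 79.365 = 35.71425 now.
Offer 31 < 35.71425, so the supplier rejects.

Reject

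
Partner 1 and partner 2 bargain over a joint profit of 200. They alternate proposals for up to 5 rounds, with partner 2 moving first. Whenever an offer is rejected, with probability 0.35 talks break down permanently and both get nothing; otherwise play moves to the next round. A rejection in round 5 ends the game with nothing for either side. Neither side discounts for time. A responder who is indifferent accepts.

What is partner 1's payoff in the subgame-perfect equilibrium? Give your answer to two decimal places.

64.72

Round 5 (partner 2 proposes): rejection yields 0 for partner 1; partner 2 offers 0 and keeps 200.
Round 4 (partner 1 proposes): rejecting gives partner 2 an expected 0.65 × 200 = 130. Partner 1 offers 130 and keeps 200 − 130 = 70.
Round 3 (partner 2 proposes): rejecting gives partner 1 an expected 0.65 × 70 = 45.5; partner 2 offers that and keeps 154.5.
Round 2 (partner 1 proposes): rejecting gives partner 2 an expected 0.65 × 154.5 = 100.425; partner 1 offers that and keeps 99.575.
Round 1 (partner 2 proposes): rejecting gives partner 1 an expected 0.65 × 99.575 = 64.72375. Partner 2 offers 64.72375 and keeps 200 − 64.72375 = 135.27625.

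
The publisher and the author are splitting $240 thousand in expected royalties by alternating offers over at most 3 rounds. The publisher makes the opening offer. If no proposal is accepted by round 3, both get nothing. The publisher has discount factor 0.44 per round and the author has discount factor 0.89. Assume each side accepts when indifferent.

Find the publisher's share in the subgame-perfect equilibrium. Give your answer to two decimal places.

120.38

By backward induction:
Round 3 (the publisher proposes): the author will accept anything ≥ 0, so the publisher offers 0 and keeps 240.
Round 2 (the author proposes): the publisher can get 240 next round, worth 0.44 × 240 = 105.6 now; the author offers that and keeps 134.4.
Round 1 (the publisher proposes): the author can get 134.4 next round, worth 0.89 × 134.4 = 119.616 now; the publisher offers that and keeps 120.384.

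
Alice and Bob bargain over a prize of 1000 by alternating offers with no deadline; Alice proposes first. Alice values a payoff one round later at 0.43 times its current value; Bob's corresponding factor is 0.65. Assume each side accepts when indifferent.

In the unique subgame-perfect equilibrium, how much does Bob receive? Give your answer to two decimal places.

514.23

Let x be Alice's share when Alice proposes and y be Bob's share when Bob proposes.
Bob accepts iff offered ≥ 0.65·y, so x = 1000 − 0.65y. Symmetrically y = 1000 − 0.43x.
Substituting: x = 1000 − 0.65(1000 − 0.43x), giving x(1 − 0.43·0.65) = 1000(1 − 0.65).
So x = 1000 × 0.35 / 0.7205 ≈ 485.7738, and Bob receives 1000 − x ≈ 514.2262.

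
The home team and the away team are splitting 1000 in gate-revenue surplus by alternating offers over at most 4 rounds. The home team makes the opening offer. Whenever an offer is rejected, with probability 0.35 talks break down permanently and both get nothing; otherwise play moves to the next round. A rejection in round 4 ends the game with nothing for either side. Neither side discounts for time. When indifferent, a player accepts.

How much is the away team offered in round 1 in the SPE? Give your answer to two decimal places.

Round 4 (the away team proposes): the home team will accept anything ≥ 0, so the away team offers 0 and keeps 1000.
Round 3 (the home team proposes): rejecting gives the away team an expected 0.65 × 1000 = 650. The home team offers 650 and keeps 1000 − 650 = 350.
Round 2 (the away team proposes): rejecting gives the home team an expected 0.65 × 350 = 227.5. The away team offers 227.5 and keeps 1000 − 227.5 = 772.5.
Round 1 (the home team proposes): rejecting gives the away team an expected 0.65 × 772.5 = 502.125, so the home team offers 502.125, keeping 497.875.

502.13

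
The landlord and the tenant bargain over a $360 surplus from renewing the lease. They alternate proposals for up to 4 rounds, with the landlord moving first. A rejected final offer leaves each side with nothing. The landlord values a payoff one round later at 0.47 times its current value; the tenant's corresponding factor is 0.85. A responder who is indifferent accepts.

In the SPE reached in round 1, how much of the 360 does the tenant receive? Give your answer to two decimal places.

284.43

Work backward from the last round.
Round 4 (the tenant proposes): the landlord will accept anything ≥ 0, so the tenant offers 0 and keeps 360.
Round 3 (the landlord proposes): the tenant can get 360 next round, worth 0.85 × 360 = 306 now, so the landlord offers 306, keeping 54.
Round 2 (the tenant proposes): the landlord can get 54 next round, worth 0.47 × 54 = 25.38 now, so the tenant offers 25.38, keeping 334.62.
Round 1 (the landlord proposes): the tenant can get 334.62 next round, worth 0.85 × 334.62 = 284.427 now; the landlord offers that and keeps 75.573.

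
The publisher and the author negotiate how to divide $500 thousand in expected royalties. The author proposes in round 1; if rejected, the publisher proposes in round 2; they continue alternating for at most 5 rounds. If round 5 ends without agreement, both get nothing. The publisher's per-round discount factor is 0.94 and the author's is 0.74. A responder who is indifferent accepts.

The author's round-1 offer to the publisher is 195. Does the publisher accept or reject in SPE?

Reject

Work out the publisher's continuation value if the offer is rejected.
Round 5 (the author proposes): rejection yields 0 for the publisher; the author offers 0 and keeps 500.
Round 4 (the publisher proposes): the author can get 500 next round, worth 0.74 × 500 = 370 now. The publisher offers 370 and keeps 500 − 370 = 130.
Round 3 (the author proposes): the publisher can get 130 next round, worth 0.94 × 130 = 122.2 now, so the author offers 122.2, keeping 377.8.
Round 2 (the publisher proposes): the author can get 377.8 next round, worth 0.74 × 377.8 = 279.572 now, so the publisher offers 279.572, keeping 220.428.
So by rejecting in round 1, the publisher gets 220.428 next round, worth 0.94 × 220.428 = 207.20232 now.
Offer 195 < 207.20232, so the publisher rejects.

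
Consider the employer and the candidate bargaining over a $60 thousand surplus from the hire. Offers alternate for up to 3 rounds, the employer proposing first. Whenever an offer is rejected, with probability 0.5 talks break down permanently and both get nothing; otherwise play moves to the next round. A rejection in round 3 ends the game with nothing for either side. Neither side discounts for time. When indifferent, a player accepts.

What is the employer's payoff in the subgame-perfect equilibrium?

By backward induction:
Round 3 (the employer proposes): the candidate will accept anything ≥ 0, so the employer offers 0 and keeps 60.
Round 2 (the candidate proposes): rejecting gives the employer an expected 0.5 × 60 = 30; the candidate offers that and keeps 30.
Round 1 (the employer proposes): rejecting gives the candidate an expected 0.5 × 30 = 15, so the employer offers 15, keeping 45.

45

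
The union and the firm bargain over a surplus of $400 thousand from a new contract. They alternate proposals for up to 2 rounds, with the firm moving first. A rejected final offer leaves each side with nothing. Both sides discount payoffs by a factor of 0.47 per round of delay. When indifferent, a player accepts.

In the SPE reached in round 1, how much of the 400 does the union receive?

188

Round 2 (the union proposes): rejection yields 0 for the firm; the union offers 0 and keeps 400.
Round 1 (the firm proposes): the union can get 400 next round, worth 0.47 × 400 = 188 now, so the firm offers 188, keeping 212.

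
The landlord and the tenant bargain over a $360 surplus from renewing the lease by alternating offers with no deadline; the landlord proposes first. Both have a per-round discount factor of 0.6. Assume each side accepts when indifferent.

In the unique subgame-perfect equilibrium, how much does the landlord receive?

225

When the landlord proposes, the tenant accepts any offer worth at least 0.6 times what the tenant would get by proposing next round; and vice versa.
This gives x = 360 − 0.6y and y = 360 − 0.6x, where x and y are each side's share when it proposes.
Hence (1 − 0.6·0.6)x = 360(1 − 0.6), i.e. 0.64·x = 144.
x = 225; the tenant's share is 360 − x = 135.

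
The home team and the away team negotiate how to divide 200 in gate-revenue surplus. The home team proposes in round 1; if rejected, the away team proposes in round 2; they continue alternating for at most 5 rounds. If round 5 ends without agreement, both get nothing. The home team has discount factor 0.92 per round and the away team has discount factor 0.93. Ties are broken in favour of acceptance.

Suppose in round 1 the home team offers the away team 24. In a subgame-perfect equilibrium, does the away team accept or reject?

Reject

Round 5 (the home team proposes): the away team will accept anything ≥ 0, so the home team offers 0 and keeps 200.
Round 4 (the away team proposes): the home team can get 200 next round, worth 0.92 × 200 = 184 now. The away team offers 184 and keeps 200 − 184 = 16.
Round 3 (the home team proposes): the away team can get 16 next round, worth 0.93 × 16 = 14.88 now. The home team offers 14.88 and keeps 200 − 14.88 = 185.12.
Round 2 (the away team proposes): the home team can get 185.12 next round, worth 0.92 × 185.12 = 170.3104 now, so the away team offers 170.3104, keeping 29.6896.
So by rejecting in round 1, the away team gets 29.6896 next round, worth 0.93 × 29.6896 = 27.611328 now.
Offer 24 < 27.611328, so the away team rejects.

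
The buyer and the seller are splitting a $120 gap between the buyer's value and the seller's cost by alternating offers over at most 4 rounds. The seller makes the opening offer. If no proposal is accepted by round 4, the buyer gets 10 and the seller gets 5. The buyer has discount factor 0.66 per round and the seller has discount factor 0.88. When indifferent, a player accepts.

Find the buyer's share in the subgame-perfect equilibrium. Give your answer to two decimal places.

By backward induction:
Round 4 (the buyer proposes): the seller gets 5 if talks fail, so the buyer offers 5 and keeps 115.
Round 3 (the seller proposes): the buyer can get 115 next round, worth 0.66 × 115 = 75.9 now, so the seller offers 75.9, keeping 44.1.
Round 2 (the buyer proposes): the seller can get 44.1 next round, worth 0.88 × 44.1 = 38.808 now; the buyer offers that and keeps 81.192.
Round 1 (the seller proposes): the buyer can get 81.192 next round, worth 0.66 × 81.192 = 53.58672 now, so the seller offers 53.58672, keeping 66.41328.

53.59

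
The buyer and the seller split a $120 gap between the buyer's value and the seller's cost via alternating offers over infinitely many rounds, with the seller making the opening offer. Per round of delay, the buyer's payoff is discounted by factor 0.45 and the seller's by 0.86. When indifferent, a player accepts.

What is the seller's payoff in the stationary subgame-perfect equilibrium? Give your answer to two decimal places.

When the seller proposes, the buyer accepts any offer worth at least 0.45 times what the buyer would get by proposing next round; and vice versa.
This gives x = 120 − 0.45y and y = 120 − 0.86x, where x and y are each side's share when it proposes.
Hence (1 − 0.45·0.86)x = 120(1 − 0.45), i.e. 0.613·x = 66.
x ≈ 107.6672; the buyer's share is 120 − x ≈ 12.3328.

107.67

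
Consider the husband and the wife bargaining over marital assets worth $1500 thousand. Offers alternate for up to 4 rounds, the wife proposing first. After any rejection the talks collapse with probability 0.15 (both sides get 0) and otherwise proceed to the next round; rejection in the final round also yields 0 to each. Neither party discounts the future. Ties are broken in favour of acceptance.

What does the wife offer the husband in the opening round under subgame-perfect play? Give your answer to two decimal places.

Round 4 (the husband proposes): rejection yields 0 for the wife; the husband offers 0 and keeps 1500.
Round 3 (the wife proposes): rejecting gives the husband an expected 0.85 × 1500 = 1275. The wife offers 1275 and keeps 1500 − 1275 = 225.
Round 2 (the husband proposes): rejecting gives the wife an expected 0.85 × 225 = 191.25, so the husband offers 191.25, keeping 1308.75.
Round 1 (the wife proposes): rejecting gives the husband an expected 0.85 × 1308.75 = 1112.4375; the wife offers that and keeps 387.5625.

1112.44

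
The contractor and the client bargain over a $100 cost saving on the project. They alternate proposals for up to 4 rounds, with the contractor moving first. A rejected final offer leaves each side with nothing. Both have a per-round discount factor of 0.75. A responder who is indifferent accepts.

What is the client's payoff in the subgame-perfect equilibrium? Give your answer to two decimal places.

Solve by backward induction from round 4.
Round 4 (the client proposes): rejection yields 0 for the contractor; the client offers 0 and keeps 100.
Round 3 (the contractor proposes): the client can get 100 next round, worth 0.75 × 100 = 75 now, so the contractor offers 75, keeping 25.
Round 2 (the client proposes): the contractor can get 25 next round, worth 0.75 × 25 = 18.75 now, so the client offers 18.75, keeping 81.25.
Round 1 (the contractor proposes): the client can get 81.25 next round, worth 0.75 × 81.25 = 60.9375 now, so the contractor offers 60.9375, keeping 39.0625.

60.94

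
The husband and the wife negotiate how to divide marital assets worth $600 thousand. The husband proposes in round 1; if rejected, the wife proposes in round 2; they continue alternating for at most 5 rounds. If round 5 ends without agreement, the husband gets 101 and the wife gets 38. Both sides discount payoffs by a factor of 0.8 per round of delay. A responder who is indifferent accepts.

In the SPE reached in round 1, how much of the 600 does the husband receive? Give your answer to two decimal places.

Round 5 (the husband proposes): the wife gets 38 if talks fail, so the husband offers 38 and keeps 562.
Round 4 (the wife proposes): the husband can get 562 next round, worth 0.8 × 562 = 449.6 now. The wife offers 449.6 and keeps 600 − 449.6 = 150.4.
Round 3 (the husband proposes): the wife can get 150.4 next round, worth 0.8 × 150.4 = 120.32 now, so the husband offers 120.32, keeping 479.68.
Round 2 (the wife proposes): the husband can get 479.68 next round, worth 0.8 × 479.68 = 383.744 now. The wife offers 383.744 and keeps 600 − 383.744 = 216.256.
Round 1 (the husband proposes): the wife can get 216.256 next round, worth 0.8 × 216.256 = 173.0048 now. The husband offers 173.0048 and keeps 600 − 173.0048 = 426.9952.

427.00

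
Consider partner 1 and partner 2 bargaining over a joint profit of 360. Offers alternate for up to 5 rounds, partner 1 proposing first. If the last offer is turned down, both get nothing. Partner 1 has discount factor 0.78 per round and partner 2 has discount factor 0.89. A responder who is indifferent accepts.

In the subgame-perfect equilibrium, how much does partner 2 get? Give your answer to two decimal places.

119.42

Work backward from the last round.
Round 5 (partner 1 proposes): partner 2 will accept anything ≥ 0, so partner 1 offers 0 and keeps 360.
Round 4 (partner 2 proposes): partner 1 can get 360 next round, worth 0.78 × 360 = 280.8 now. Partner 2 offers 280.8 and keeps 360 − 280.8 = 79.2.
Round 3 (partner 1 proposes): partner 2 can get 79.2 next round, worth 0.89 × 79.2 = 70.488 now, so partner 1 offers 70.488, keeping 289.512.
Round 2 (partner 2 proposes): partner 1 can get 289.512 next round, worth 0.78 × 289.512 = 225.81936 now, so partner 2 offers 225.81936, keeping 134.18064.
Round 1 (partner 1 proposes): partner 2 can get 134.18064 next round, worth 0.89 × 134.18064 = 119.4207696 now, so partner 1 offers 119.4207696, keeping 240.5792304.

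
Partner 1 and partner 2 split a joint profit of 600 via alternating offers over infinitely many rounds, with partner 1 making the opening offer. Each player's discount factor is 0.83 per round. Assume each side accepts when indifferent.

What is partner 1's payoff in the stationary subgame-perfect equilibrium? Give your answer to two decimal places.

Let x be partner 1's share when partner 1 proposes and y be partner 2's share when partner 2 proposes.
Partner 2 accepts iff offered ≥ 0.83·y, so x = 600 − 0.83y. Symmetrically y = 600 − 0.83x.
Substituting: x = 600 − 0.83(600 − 0.83x), giving x(1 − 0.83·0.83) = 600(1 − 0.83).
So x = 600 × 0.17 / 0.3111 ≈ 327.8689, and partner 2 receives 600 − x ≈ 272.1311.

327.87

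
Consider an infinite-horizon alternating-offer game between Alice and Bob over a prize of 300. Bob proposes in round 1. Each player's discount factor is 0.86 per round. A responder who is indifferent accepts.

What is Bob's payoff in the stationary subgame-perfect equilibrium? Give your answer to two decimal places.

In a stationary SPE each proposer offers the other exactly their discounted continuation value.
If Bob keeps x when proposing and Alice keeps y when proposing, then x = 300 − 0.86y and y = 300 − 0.86x.
Solving: x = 300(1 − 0.86) / (1 − 0.86·0.86) = 42 / 0.2604 ≈ 161.2903.
Alice gets 300 − 161.2903 ≈ 138.7097.

161.29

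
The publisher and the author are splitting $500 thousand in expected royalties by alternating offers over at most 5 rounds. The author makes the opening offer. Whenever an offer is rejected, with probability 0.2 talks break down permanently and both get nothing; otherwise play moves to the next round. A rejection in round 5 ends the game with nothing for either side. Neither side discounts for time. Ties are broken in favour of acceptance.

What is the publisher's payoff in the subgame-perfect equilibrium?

131.2

By backward induction:
Round 5 (the author proposes): rejection yields 0 for the publisher; the author offers 0 and keeps 500.
Round 4 (the publisher proposes): rejecting gives the author an expected 0.8 × 500 = 400, so the publisher offers 400, keeping 100.
Round 3 (the author proposes): rejecting gives the publisher an expected 0.8 × 100 = 80; the author offers that and keeps 420.
Round 2 (the publisher proposes): rejecting gives the author an expected 0.8 × 420 = 336, so the publisher offers 336, keeping 164.
Round 1 (the author proposes): rejecting gives the publisher an expected 0.8 × 164 = 131.2; the author offers that and keeps 368.8.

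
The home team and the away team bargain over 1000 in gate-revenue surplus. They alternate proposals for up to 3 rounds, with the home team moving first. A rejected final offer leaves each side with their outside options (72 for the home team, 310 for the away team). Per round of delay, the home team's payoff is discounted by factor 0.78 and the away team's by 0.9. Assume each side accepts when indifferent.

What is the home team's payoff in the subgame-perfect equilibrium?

By backward induction:
Round 3 (the home team proposes): the away team gets 310 if talks fail, so the home team offers 310 and keeps 690.
Round 2 (the away team proposes): the home team can get 690 next round, worth 0.78 × 690 = 538.2 now; the away team offers that and keeps 461.8.
Round 1 (the home team proposes): the away team can get 461.8 next round, worth 0.9 × 461.8 = 415.62 now, so the home team offers 415.62, keeping 584.38.

584.38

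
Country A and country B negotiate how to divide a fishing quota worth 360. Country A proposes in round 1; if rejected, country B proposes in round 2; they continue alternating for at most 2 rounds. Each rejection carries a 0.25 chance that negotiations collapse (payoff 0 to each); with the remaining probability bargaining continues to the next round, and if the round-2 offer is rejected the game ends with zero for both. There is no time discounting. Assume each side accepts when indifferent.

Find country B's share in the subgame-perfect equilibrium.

270

Round 2 (country B proposes): rejection yields 0 for country A; country B offers 0 and keeps 360.
Round 1 (country A proposes): rejecting gives country B an expected 0.75 × 360 = 270; country A offers that and keeps 90.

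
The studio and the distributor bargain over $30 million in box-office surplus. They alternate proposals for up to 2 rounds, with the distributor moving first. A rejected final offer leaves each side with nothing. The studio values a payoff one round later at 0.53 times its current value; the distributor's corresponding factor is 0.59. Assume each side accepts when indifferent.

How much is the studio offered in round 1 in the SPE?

Work backward from the last round.
Round 2 (the studio proposes): the distributor will accept anything ≥ 0, so the studio offers 0 and keeps 30.
Round 1 (the distributor proposes): the studio can get 30 next round, worth 0.53 × 30 = 15.9 now, so the distributor offers 15.9, keeping 14.1.

15.9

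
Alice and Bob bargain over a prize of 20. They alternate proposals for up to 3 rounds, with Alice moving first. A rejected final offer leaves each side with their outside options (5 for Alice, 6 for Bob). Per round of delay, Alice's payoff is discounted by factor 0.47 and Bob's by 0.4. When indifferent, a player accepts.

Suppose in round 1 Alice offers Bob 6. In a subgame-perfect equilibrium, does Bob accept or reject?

Round 3 (Alice proposes): Bob gets 6 if talks fail, so Alice offers 6 and keeps 14.
Round 2 (Bob proposes): Alice can get 14 next round, worth 0.47 × 14 = 6.58 now, so Bob offers 6.58, keeping 13.42.
So by rejecting in round 1, Bob gets 13.42 next round, worth 0.4 × 13.42 = 5.368 now.
Offer 6 ≥ 5.368, so Bob accepts.

Accept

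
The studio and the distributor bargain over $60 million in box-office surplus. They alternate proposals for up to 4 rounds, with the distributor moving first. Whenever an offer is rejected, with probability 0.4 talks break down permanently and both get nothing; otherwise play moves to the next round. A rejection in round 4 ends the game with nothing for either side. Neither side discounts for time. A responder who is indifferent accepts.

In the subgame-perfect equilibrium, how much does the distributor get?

32.64

By backward induction:
Round 4 (the studio proposes): the distributor will accept anything ≥ 0, so the studio offers 0 and keeps 60.
Round 3 (the distributor proposes): rejecting gives the studio an expected 0.6 × 60 = 36, so the distributor offers 36, keeping 24.
Round 2 (the studio proposes): rejecting gives the distributor an expected 0.6 × 24 = 14.4, so the studio offers 14.4, keeping 45.6.
Round 1 (the distributor proposes): rejecting gives the studio an expected 0.6 × 45.6 = 27.36. The distributor offers 27.36 and keeps 60 − 27.36 = 32.64.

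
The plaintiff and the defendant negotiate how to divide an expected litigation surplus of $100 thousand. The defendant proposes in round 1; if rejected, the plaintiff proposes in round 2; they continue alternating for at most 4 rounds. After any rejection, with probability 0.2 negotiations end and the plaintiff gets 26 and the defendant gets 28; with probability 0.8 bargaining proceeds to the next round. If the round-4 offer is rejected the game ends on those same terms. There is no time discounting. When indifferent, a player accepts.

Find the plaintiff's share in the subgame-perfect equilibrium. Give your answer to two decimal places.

56.91

Round 4 (the plaintiff proposes): the defendant gets 28 if talks fail, so the plaintiff offers 28 and keeps 72.
Round 3 (the defendant proposes): rejecting gives the plaintiff an expected 0.8 × 72 + 0.2 × 26 = 62.8, so the defendant offers 62.8, keeping 37.2.
Round 2 (the plaintiff proposes): rejecting gives the defendant an expected 0.8 × 37.2 + 0.2 × 28 = 35.36; the plaintiff offers that and keeps 64.64.
Round 1 (the defendant proposes): rejecting gives the plaintiff an expected 0.8 × 64.64 + 0.2 × 26 = 56.912. The defendant offers 56.912 and keeps 100 − 56.912 = 43.088.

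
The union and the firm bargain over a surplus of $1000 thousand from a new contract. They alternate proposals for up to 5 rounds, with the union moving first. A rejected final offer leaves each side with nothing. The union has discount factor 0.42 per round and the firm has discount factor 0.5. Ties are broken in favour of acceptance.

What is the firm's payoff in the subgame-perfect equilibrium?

350.9

Round 5 (the union proposes): rejection yields 0 for the firm; the union offers 0 and keeps 1000.
Round 4 (the firm proposes): the union can get 1000 next round, worth 0.42 × 1000 = 420 now, so the firm offers 420, keeping 580.
Round 3 (the union proposes): the firm can get 580 next round, worth 0.5 × 580 = 290 now; the union offers that and keeps 710.
Round 2 (the firm proposes): the union can get 710 next round, worth 0.42 × 710 = 298.2 now; the firm offers that and keeps 701.8.
Round 1 (the union proposes): the firm can get 701.8 next round, worth 0.5 × 701.8 = 350.9 now, so the union offers 350.9, keeping 649.1.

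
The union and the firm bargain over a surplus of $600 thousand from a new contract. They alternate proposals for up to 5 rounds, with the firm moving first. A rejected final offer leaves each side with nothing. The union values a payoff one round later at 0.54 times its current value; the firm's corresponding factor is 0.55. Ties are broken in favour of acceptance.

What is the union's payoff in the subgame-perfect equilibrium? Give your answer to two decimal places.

189.10

Round 5 (the firm proposes): rejection yields 0 for the union; the firm offers 0 and keeps 600.
Round 4 (the union proposes): the firm can get 600 next round, worth 0.55 × 600 = 330 now; the union offers that and keeps 270.
Round 3 (the firm proposes): the union can get 270 next round, worth 0.54 × 270 = 145.8 now; the firm offers that and keeps 454.2.
Round 2 (the union proposes): the firm can get 454.2 next round, worth 0.55 × 454.2 = 249.81 now; the union offers that and keeps 350.19.
Round 1 (the firm proposes): the union can get 350.19 next round, worth 0.54 × 350.19 = 189.1026 now; the firm offers that and keeps 410.8974.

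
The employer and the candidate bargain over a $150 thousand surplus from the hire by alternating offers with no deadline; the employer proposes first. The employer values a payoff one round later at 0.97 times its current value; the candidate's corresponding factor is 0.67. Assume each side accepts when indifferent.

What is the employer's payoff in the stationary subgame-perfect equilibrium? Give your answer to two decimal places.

141.39

In a stationary SPE each proposer offers the other exactly their discounted continuation value.
If the employer keeps x when proposing and the candidate keeps y when proposing, then x = 150 − 0.67y and y = 150 − 0.97x.
Solving: x = 150(1 − 0.67) / (1 − 0.97·0.67) = 49.5 / 0.3501 ≈ 141.3882.
The candidate gets 150 − 141.3882 ≈ 8.6118.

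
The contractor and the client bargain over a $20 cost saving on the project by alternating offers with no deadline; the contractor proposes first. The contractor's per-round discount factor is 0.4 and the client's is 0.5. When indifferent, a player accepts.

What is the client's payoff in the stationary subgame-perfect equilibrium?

Let x be the contractor's share when the contractor proposes and y be the client's share when the client proposes.
The client accepts iff offered ≥ 0.5·y, so x = 20 − 0.5y. Symmetrically y = 20 − 0.4x.
Substituting: x = 20 − 0.5(20 − 0.4x), giving x(1 − 0.4·0.5) = 20(1 − 0.5).
So x = 20 × 0.5 / 0.8 = 12.5, and the client receives 20 − x = 7.5.

7.5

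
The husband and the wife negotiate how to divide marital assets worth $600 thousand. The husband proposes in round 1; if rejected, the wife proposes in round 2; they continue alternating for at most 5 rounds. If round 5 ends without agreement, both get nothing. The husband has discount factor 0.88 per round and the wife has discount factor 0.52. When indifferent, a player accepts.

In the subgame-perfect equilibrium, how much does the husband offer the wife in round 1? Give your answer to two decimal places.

54.57

Round 5 (the husband proposes): rejection yields 0 for the wife; the husband offers 0 and keeps 600.
Round 4 (the wife proposes): the husband can get 600 next round, worth 0.88 × 600 = 528 now. The wife offers 528 and keeps 600 − 528 = 72.
Round 3 (the husband proposes): the wife can get 72 next round, worth 0.52 × 72 = 37.44 now, so the husband offers 37.44, keeping 562.56.
Round 2 (the wife proposes): the husband can get 562.56 next round, worth 0.88 × 562.56 = 495.0528 now, so the wife offers 495.0528, keeping 104.9472.
Round 1 (the husband proposes): the wife can get 104.9472 next round, worth 0.52 × 104.9472 = 54.572544 now, so the husband offers 54.572544, keeping 545.427456.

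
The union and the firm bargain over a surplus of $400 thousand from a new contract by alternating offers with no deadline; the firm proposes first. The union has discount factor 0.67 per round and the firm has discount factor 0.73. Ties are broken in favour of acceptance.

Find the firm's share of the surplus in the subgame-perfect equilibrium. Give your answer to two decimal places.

258.37

In a stationary SPE each proposer offers the other exactly their discounted continuation value.
If the firm keeps x when proposing and the union keeps y when proposing, then x = 400 − 0.67y and y = 400 − 0.73x.
Solving: x = 400(1 − 0.67) / (1 − 0.73·0.67) = 132 / 0.5109 ≈ 258.3676.
The union gets 400 − 258.3676 ≈ 141.6324.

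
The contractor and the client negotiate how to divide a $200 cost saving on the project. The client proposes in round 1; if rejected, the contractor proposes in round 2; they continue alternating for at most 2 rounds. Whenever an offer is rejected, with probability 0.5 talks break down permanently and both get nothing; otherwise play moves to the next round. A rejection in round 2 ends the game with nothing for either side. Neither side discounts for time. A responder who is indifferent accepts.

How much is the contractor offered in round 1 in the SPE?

Round 2 (the contractor proposes): rejection yields 0 for the client; the contractor offers 0 and keeps 200.
Round 1 (the client proposes): rejecting gives the contractor an expected 0.5 × 200 = 100, so the client offers 100, keeping 100.

100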